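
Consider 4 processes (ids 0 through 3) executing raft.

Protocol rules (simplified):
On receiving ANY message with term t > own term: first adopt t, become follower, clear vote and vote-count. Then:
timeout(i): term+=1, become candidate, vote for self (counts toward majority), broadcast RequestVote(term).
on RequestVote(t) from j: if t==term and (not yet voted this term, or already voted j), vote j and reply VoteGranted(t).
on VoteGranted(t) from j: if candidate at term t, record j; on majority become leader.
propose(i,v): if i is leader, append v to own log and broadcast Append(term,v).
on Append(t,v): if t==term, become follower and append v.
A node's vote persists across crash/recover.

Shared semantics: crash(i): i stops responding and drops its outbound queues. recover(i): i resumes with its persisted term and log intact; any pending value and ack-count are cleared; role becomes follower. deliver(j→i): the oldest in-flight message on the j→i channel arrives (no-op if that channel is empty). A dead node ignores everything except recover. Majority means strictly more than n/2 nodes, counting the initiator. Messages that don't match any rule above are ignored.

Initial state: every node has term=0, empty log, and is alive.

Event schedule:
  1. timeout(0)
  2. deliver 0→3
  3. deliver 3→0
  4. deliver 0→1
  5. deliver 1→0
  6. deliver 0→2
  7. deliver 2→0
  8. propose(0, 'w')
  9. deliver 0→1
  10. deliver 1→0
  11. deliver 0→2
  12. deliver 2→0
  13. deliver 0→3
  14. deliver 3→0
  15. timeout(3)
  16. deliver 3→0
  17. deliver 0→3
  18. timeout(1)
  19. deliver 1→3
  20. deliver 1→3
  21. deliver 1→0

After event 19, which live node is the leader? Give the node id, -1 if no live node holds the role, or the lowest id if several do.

-1

1. timeout(0):  <0:cand t1 ->
2. deliver 0→3:  <3:foll t1 ->
3. deliver 3→0:  nop
4. deliver 0→1:  <1:foll t1 ->
5. deliver 1→0:  <0:lead t1 ->
6. deliver 0→2:  <2:foll t1 ->
7. deliver 2→0:  nop
8. propose(0,'w'):  <0:lead t1 w>
9. deliver 0→1:  <1:foll t1 w>
10. deliver 1→0:  nop
11. deliver 0→2:  <2:foll t1 w>
12. deliver 2→0:  nop
13. deliver 0→3:  <3:foll t1 w>
14. deliver 3→0:  nop
15. timeout(3):  <3:cand t2 w>
16. deliver 3→0:  <0:foll t2 w>
17. deliver 0→3:  nop
18. timeout(1):  <1:cand t2 w>
19. deliver 1→3:  nop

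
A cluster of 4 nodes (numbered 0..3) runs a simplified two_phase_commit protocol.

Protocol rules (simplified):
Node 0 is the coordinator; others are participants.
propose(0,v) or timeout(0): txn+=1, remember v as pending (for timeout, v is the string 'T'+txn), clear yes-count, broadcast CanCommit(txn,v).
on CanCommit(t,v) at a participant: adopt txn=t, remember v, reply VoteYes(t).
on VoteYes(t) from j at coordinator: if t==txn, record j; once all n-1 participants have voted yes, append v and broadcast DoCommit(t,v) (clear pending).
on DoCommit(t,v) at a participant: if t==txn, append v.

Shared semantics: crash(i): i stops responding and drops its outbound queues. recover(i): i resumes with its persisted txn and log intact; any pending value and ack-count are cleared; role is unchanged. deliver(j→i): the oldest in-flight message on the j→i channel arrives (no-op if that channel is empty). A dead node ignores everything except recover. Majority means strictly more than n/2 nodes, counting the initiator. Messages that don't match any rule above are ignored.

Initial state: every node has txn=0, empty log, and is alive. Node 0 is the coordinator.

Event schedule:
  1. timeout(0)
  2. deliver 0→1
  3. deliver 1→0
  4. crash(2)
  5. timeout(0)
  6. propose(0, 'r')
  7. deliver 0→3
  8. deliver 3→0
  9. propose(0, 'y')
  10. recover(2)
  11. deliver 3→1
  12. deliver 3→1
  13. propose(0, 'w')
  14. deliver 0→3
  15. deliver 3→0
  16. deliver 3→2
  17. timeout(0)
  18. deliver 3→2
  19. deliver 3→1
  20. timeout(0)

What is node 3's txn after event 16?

step 1 timeout(0): 0={coor,t=1,log=-}
step 2 deliver 0→1: 1={part,t=1,log=-}
step 3 deliver 1→0: —
step 4 crash(2): 2={✗part,t=0,log=-}
step 5 timeout(0): 0={coor,t=2,log=-}
step 6 propose(0,'r'): 0={coor,t=3,log=-}
step 7 deliver 0→3: 3={part,t=1,log=-}
step 8 deliver 3→0: —
step 9 propose(0,'y'): 0={coor,t=4,log=-}
step 10 recover(2): 2={part,t=0,log=-}
step 11 deliver 3→1: —
step 12 deliver 3→1: —
step 13 propose(0,'w'): 0={coor,t=5,log=-}
step 14 deliver 0→3: 3={part,t=2,log=-}
step 15 deliver 3→0: —
step 16 deliver 3→2: —

2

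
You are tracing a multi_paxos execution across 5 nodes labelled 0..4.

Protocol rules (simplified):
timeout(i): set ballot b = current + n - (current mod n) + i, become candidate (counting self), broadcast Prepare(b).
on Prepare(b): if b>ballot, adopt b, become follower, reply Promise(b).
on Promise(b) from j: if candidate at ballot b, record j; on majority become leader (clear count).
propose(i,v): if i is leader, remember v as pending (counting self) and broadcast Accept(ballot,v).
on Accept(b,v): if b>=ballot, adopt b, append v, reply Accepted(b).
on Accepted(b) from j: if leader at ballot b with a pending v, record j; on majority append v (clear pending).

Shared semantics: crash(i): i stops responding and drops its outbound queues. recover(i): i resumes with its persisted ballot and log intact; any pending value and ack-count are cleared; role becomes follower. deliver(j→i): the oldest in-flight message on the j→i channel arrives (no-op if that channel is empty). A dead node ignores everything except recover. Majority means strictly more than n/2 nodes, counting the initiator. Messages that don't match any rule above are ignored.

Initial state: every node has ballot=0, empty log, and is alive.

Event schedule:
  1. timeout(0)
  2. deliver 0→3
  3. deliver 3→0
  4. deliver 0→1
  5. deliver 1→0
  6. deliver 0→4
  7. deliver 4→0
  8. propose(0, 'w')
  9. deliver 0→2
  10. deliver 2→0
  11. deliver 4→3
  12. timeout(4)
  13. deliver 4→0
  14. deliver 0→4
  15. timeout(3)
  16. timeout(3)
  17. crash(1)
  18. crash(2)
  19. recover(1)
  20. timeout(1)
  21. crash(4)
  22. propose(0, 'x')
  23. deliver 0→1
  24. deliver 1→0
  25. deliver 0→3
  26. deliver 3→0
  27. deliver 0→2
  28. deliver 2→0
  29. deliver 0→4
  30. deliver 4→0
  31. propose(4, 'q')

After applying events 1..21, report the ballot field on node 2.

5

step 1 timeout(0): 0={cand,b=5,log=-}
step 2 deliver 0→3: 3={foll,b=5,log=-}
step 3 deliver 3→0: —
step 4 deliver 0→1: 1={foll,b=5,log=-}
step 5 deliver 1→0: 0={lead,b=5,log=-}
step 6 deliver 0→4: 4={foll,b=5,log=-}
step 7 deliver 4→0: —
step 8 propose(0,'w'): —
step 9 deliver 0→2: 2={foll,b=5,log=-}
step 10 deliver 2→0: —
step 11 deliver 4→3: —
step 12 timeout(4): 4={cand,b=14,log=-}
step 13 deliver 4→0: 0={foll,b=14,log=-}
step 14 deliver 0→4: —
step 15 timeout(3): 3={cand,b=13,log=-}
step 16 timeout(3): 3={cand,b=18,log=-}
step 17 crash(1): 1={✗foll,b=5,log=-}
step 18 crash(2): 2={✗foll,b=5,log=-}
step 19 recover(1): 1={foll,b=5,log=-}
step 20 timeout(1): 1={cand,b=11,log=-}
step 21 crash(4): 4={✗cand,b=14,log=-}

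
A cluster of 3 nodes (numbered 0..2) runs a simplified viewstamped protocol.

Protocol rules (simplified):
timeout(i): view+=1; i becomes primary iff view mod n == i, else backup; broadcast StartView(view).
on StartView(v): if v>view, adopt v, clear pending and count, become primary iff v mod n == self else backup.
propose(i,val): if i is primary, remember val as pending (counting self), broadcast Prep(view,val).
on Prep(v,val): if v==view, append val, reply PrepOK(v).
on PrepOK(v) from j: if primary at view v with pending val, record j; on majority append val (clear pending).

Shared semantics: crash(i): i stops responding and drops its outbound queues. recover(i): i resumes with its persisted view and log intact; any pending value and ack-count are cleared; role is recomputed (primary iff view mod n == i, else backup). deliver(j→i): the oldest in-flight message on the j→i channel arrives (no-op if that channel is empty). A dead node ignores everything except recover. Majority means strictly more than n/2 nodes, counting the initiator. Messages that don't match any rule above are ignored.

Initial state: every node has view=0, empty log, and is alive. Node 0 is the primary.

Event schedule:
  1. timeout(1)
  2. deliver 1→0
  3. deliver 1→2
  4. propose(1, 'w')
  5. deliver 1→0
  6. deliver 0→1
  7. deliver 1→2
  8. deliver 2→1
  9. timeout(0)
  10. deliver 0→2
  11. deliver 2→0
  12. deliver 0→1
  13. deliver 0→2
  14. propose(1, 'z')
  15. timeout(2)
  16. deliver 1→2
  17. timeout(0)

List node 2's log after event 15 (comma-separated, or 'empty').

w

step 1 timeout(1): 1={prim,v=1,log=-}
step 2 deliver 1→0: 0={back,v=1,log=-}
step 3 deliver 1→2: 2={back,v=1,log=-}
step 4 propose(1,'w'): —
step 5 deliver 1→0: 0={back,v=1,log=w}
step 6 deliver 0→1: 1={prim,v=1,log=w}
step 7 deliver 1→2: 2={back,v=1,log=w}
step 8 deliver 2→1: —
step 9 timeout(0): 0={back,v=2,log=w}
step 10 deliver 0→2: 2={prim,v=2,log=w}
step 11 deliver 2→0: —
step 12 deliver 0→1: 1={back,v=2,log=w}
step 13 deliver 0→2: —
step 14 propose(1,'z'): —
step 15 timeout(2): 2={back,v=3,log=w}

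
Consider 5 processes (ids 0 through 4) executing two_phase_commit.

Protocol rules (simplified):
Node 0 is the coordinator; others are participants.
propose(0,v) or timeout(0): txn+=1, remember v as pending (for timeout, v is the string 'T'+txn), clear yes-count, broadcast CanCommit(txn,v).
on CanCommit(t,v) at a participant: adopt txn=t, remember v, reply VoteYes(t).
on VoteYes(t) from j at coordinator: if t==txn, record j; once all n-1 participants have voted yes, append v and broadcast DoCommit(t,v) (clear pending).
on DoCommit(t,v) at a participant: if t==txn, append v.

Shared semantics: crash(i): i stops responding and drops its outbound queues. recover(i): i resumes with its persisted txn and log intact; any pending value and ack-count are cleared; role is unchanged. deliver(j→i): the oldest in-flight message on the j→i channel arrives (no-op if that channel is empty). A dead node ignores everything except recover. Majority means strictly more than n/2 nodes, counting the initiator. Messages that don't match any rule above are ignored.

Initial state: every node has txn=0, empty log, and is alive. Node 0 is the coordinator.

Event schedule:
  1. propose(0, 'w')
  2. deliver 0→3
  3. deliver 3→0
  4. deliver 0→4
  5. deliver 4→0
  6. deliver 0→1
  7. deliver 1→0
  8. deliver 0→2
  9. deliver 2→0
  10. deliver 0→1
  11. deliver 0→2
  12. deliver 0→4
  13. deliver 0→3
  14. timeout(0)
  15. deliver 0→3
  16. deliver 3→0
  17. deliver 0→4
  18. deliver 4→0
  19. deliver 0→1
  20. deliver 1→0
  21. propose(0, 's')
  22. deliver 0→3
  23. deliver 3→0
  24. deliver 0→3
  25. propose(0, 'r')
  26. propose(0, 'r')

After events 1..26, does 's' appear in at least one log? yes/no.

no

e1 propose(0,'w'): 0[coor,t=1,-]
e2 deliver 0→3: 3[part,t=1,-]
e3 deliver 3→0: ·
e4 deliver 0→4: 4[part,t=1,-]
e5 deliver 4→0: ·
e6 deliver 0→1: 1[part,t=1,-]
e7 deliver 1→0: ·
e8 deliver 0→2: 2[part,t=1,-]
e9 deliver 2→0: 0[coor,t=1,w]
e10 deliver 0→1: 1[part,t=1,w]
e11 deliver 0→2: 2[part,t=1,w]
e12 deliver 0→4: 4[part,t=1,w]
e13 deliver 0→3: 3[part,t=1,w]
e14 timeout(0): 0[coor,t=2,w]
e15 deliver 0→3: 3[part,t=2,w]
e16 deliver 3→0: ·
e17 deliver 0→4: 4[part,t=2,w]
e18 deliver 4→0: ·
e19 deliver 0→1: 1[part,t=2,w]
e20 deliver 1→0: ·
e21 propose(0,'s'): 0[coor,t=3,w]
e22 deliver 0→3: 3[part,t=3,w]
e23 deliver 3→0: ·
e24 deliver 0→3: ·
e25 propose(0,'r'): 0[coor,t=4,w]
e26 propose(0,'r'): 0[coor,t=5,w]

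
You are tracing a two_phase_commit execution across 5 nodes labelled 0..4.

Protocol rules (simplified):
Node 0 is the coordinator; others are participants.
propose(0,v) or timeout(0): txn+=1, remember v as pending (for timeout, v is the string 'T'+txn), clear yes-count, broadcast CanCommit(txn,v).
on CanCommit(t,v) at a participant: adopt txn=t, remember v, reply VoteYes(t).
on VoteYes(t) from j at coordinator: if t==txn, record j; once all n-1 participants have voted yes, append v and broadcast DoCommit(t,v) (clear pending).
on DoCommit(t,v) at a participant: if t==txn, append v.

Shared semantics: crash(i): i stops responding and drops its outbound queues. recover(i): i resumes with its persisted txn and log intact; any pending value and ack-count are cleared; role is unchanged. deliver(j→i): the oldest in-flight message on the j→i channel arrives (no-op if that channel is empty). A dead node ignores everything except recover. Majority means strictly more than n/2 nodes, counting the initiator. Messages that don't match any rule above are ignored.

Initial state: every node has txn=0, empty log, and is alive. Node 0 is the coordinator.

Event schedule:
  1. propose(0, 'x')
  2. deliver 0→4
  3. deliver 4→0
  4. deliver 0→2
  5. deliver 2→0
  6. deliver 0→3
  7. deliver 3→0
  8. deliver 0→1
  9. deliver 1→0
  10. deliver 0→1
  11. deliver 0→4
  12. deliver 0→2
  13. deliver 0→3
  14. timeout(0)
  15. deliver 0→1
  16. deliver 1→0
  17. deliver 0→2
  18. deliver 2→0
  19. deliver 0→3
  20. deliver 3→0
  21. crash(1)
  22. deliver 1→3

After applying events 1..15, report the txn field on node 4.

step 1 propose(0,'x'): 0={coor,t=1,log=-}
step 2 deliver 0→4: 4={part,t=1,log=-}
step 3 deliver 4→0: —
step 4 deliver 0→2: 2={part,t=1,log=-}
step 5 deliver 2→0: —
step 6 deliver 0→3: 3={part,t=1,log=-}
step 7 deliver 3→0: —
step 8 deliver 0→1: 1={part,t=1,log=-}
step 9 deliver 1→0: 0={coor,t=1,log=x}
step 10 deliver 0→1: 1={part,t=1,log=x}
step 11 deliver 0→4: 4={part,t=1,log=x}
step 12 deliver 0→2: 2={part,t=1,log=x}
step 13 deliver 0→3: 3={part,t=1,log=x}
step 14 timeout(0): 0={coor,t=2,log=x}
step 15 deliver 0→1: 1={part,t=2,log=x}

1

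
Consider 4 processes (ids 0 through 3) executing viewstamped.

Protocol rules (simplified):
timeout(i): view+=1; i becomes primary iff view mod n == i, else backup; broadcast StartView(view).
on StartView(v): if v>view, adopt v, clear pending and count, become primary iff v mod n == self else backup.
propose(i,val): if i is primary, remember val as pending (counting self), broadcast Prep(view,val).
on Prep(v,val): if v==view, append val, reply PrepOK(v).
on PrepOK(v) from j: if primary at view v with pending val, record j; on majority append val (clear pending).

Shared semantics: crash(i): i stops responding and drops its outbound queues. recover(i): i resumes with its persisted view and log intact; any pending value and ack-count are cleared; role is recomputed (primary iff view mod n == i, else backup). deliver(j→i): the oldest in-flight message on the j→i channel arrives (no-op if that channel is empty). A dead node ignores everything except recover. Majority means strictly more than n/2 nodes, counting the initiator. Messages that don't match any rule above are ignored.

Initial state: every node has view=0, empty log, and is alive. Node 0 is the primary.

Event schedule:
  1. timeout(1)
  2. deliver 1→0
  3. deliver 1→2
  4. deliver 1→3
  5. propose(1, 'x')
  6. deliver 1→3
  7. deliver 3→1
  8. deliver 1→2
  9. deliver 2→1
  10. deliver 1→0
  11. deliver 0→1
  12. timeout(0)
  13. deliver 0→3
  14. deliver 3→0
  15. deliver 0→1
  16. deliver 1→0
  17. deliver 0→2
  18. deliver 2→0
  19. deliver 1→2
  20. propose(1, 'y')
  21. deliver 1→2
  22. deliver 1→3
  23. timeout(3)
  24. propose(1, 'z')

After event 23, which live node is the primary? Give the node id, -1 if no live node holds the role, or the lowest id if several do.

step 1 timeout(1): 1={prim,v=1,log=-}
step 2 deliver 1→0: 0={back,v=1,log=-}
step 3 deliver 1→2: 2={back,v=1,log=-}
step 4 deliver 1→3: 3={back,v=1,log=-}
step 5 propose(1,'x'): —
step 6 deliver 1→3: 3={back,v=1,log=x}
step 7 deliver 3→1: —
step 8 deliver 1→2: 2={back,v=1,log=x}
step 9 deliver 2→1: 1={prim,v=1,log=x}
step 10 deliver 1→0: 0={back,v=1,log=x}
step 11 deliver 0→1: —
step 12 timeout(0): 0={back,v=2,log=x}
step 13 deliver 0→3: 3={back,v=2,log=x}
step 14 deliver 3→0: —
step 15 deliver 0→1: 1={back,v=2,log=x}
step 16 deliver 1→0: —
step 17 deliver 0→2: 2={prim,v=2,log=x}
step 18 deliver 2→0: —
step 19 deliver 1→2: —
step 20 propose(1,'y'): —
step 21 deliver 1→2: —
step 22 deliver 1→3: —
step 23 timeout(3): 3={prim,v=3,log=x}

2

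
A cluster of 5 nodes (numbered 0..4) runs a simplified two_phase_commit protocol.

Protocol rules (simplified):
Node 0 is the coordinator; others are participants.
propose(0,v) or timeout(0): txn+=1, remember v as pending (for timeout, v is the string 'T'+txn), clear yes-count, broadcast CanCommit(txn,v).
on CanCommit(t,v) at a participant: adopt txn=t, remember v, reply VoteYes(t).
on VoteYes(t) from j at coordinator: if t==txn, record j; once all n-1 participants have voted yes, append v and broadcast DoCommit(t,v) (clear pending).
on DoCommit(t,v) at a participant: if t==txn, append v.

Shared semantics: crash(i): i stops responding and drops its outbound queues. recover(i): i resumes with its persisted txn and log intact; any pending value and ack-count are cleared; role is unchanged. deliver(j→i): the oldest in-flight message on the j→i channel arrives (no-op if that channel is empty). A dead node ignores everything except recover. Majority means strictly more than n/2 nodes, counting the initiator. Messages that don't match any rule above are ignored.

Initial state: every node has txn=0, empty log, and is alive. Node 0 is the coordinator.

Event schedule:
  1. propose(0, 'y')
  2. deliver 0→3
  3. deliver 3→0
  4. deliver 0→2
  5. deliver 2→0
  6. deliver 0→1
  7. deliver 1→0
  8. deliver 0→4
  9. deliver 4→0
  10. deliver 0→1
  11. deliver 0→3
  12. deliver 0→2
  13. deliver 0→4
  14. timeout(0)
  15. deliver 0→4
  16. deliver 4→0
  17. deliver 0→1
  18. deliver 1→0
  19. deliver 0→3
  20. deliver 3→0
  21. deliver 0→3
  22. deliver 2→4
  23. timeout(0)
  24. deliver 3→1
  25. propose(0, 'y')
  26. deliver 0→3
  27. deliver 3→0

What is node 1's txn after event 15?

e1 propose(0,'y'): 0[coor,t=1,-]
e2 deliver 0→3: 3[part,t=1,-]
e3 deliver 3→0: ·
e4 deliver 0→2: 2[part,t=1,-]
e5 deliver 2→0: ·
e6 deliver 0→1: 1[part,t=1,-]
e7 deliver 1→0: ·
e8 deliver 0→4: 4[part,t=1,-]
e9 deliver 4→0: 0[coor,t=1,y]
e10 deliver 0→1: 1[part,t=1,y]
e11 deliver 0→3: 3[part,t=1,y]
e12 deliver 0→2: 2[part,t=1,y]
e13 deliver 0→4: 4[part,t=1,y]
e14 timeout(0): 0[coor,t=2,y]
e15 deliver 0→4: 4[part,t=2,y]

1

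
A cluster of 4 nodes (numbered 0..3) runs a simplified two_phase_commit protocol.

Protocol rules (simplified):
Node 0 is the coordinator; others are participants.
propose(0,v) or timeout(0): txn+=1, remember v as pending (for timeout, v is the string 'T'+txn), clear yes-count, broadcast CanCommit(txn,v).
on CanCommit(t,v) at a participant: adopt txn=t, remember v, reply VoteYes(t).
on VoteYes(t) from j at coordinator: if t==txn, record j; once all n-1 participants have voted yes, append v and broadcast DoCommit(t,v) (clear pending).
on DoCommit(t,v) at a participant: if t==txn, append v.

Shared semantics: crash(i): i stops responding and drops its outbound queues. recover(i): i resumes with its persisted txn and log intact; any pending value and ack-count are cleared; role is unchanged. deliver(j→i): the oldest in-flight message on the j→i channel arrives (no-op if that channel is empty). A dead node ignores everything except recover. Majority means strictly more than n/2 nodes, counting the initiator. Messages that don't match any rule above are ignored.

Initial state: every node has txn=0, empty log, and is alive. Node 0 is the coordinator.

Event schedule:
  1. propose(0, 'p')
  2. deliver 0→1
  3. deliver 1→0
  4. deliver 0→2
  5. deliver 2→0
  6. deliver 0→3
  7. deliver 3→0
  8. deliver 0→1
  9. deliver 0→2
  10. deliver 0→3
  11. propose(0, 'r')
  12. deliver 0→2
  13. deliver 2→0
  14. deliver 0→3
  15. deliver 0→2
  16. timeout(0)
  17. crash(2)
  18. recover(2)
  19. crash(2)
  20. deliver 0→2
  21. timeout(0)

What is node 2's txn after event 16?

2

after 1 — propose(0,'p'): n0:coor/t1/[-]
after 2 — deliver 0→1: n1:part/t1/[-]
after 3 — deliver 1→0: ·
after 4 — deliver 0→2: n2:part/t1/[-]
after 5 — deliver 2→0: ·
after 6 — deliver 0→3: n3:part/t1/[-]
after 7 — deliver 3→0: n0:coor/t1/[p]
after 8 — deliver 0→1: n1:part/t1/[p]
after 9 — deliver 0→2: n2:part/t1/[p]
after 10 — deliver 0→3: n3:part/t1/[p]
after 11 — propose(0,'r'): n0:coor/t2/[p]
after 12 — deliver 0→2: n2:part/t2/[p]
after 13 — deliver 2→0: ·
after 14 — deliver 0→3: n3:part/t2/[p]
after 15 — deliver 0→2: ·
after 16 — timeout(0): n0:coor/t3/[p]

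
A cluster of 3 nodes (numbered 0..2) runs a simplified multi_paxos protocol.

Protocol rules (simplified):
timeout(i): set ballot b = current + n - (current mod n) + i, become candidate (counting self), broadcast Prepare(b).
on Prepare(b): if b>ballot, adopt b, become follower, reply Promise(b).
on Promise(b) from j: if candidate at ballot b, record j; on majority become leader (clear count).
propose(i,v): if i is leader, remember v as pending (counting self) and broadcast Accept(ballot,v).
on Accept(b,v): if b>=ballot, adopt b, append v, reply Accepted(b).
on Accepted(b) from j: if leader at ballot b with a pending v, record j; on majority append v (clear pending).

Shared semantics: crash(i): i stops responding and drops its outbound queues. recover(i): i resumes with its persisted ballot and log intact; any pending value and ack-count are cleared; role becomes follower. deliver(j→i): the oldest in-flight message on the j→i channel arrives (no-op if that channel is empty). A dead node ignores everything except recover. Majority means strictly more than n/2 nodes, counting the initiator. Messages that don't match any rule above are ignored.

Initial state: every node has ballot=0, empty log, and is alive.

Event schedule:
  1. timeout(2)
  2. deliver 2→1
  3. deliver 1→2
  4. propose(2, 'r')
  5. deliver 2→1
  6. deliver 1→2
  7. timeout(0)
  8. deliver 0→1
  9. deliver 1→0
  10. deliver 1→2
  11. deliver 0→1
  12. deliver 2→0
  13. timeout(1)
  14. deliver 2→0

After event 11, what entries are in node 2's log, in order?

r

step 1 timeout(2): 2={cand,b=5,log=-}
step 2 deliver 2→1: 1={foll,b=5,log=-}
step 3 deliver 1→2: 2={lead,b=5,log=-}
step 4 propose(2,'r'): —
step 5 deliver 2→1: 1={foll,b=5,log=r}
step 6 deliver 1→2: 2={lead,b=5,log=r}
step 7 timeout(0): 0={cand,b=3,log=-}
step 8 deliver 0→1: —
step 9 deliver 1→0: —
step 10 deliver 1→2: —
step 11 deliver 0→1: —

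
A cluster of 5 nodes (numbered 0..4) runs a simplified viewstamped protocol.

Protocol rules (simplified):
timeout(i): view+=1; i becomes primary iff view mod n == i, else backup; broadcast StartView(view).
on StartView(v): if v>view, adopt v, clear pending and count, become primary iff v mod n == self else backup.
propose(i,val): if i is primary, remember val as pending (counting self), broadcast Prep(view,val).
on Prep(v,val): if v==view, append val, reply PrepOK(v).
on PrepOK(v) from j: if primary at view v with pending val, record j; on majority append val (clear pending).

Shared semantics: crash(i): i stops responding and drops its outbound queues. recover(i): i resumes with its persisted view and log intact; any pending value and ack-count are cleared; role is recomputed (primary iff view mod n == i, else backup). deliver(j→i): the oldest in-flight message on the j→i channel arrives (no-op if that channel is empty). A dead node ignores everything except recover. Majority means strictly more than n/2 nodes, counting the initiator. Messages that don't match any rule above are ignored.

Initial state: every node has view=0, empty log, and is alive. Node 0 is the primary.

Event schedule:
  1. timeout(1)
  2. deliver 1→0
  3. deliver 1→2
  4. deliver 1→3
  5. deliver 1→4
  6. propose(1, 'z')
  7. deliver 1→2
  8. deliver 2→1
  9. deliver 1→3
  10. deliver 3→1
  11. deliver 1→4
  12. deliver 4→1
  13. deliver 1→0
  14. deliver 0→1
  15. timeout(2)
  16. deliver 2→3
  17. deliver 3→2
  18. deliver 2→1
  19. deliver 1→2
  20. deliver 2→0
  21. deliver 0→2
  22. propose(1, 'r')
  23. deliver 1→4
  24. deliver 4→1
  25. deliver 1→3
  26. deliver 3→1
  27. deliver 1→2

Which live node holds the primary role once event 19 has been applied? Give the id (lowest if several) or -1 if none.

2

step 1 timeout(1): 1={prim,v=1,log=-}
step 2 deliver 1→0: 0={back,v=1,log=-}
step 3 deliver 1→2: 2={back,v=1,log=-}
step 4 deliver 1→3: 3={back,v=1,log=-}
step 5 deliver 1→4: 4={back,v=1,log=-}
step 6 propose(1,'z'): —
step 7 deliver 1→2: 2={back,v=1,log=z}
step 8 deliver 2→1: —
step 9 deliver 1→3: 3={back,v=1,log=z}
step 10 deliver 3→1: 1={prim,v=1,log=z}
step 11 deliver 1→4: 4={back,v=1,log=z}
step 12 deliver 4→1: —
step 13 deliver 1→0: 0={back,v=1,log=z}
step 14 deliver 0→1: —
step 15 timeout(2): 2={prim,v=2,log=z}
step 16 deliver 2→3: 3={back,v=2,log=z}
step 17 deliver 3→2: —
step 18 deliver 2→1: 1={back,v=2,log=z}
step 19 deliver 1→2: —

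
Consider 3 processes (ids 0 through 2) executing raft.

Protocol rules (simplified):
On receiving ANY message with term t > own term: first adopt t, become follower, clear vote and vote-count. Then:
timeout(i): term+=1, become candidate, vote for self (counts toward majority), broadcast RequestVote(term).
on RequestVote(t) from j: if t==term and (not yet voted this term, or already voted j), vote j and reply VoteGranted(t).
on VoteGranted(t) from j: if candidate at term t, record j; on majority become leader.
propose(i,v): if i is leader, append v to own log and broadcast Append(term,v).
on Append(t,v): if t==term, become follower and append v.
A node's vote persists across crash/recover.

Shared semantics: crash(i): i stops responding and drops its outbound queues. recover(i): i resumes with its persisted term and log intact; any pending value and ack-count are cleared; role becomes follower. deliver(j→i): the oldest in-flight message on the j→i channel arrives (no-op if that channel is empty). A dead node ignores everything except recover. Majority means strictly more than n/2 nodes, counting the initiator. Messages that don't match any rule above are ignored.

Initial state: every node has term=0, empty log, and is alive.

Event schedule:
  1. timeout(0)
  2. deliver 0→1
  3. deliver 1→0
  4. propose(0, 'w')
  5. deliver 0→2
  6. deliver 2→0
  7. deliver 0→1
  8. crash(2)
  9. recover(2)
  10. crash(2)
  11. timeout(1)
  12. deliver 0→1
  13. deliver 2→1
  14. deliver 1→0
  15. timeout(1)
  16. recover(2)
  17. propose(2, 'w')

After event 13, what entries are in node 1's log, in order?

1. timeout(0):  <0:cand t1 ->
2. deliver 0→1:  <1:foll t1 ->
3. deliver 1→0:  <0:lead t1 ->
4. propose(0,'w'):  <0:lead t1 w>
5. deliver 0→2:  <2:foll t1 ->
6. deliver 2→0:  nop
7. deliver 0→1:  <1:foll t1 w>
8. crash(2):  <2:✗foll t1 ->
9. recover(2):  <2:foll t1 ->
10. crash(2):  <2:✗foll t1 ->
11. timeout(1):  <1:cand t2 w>
12. deliver 0→1:  nop
13. deliver 2→1:  nop

w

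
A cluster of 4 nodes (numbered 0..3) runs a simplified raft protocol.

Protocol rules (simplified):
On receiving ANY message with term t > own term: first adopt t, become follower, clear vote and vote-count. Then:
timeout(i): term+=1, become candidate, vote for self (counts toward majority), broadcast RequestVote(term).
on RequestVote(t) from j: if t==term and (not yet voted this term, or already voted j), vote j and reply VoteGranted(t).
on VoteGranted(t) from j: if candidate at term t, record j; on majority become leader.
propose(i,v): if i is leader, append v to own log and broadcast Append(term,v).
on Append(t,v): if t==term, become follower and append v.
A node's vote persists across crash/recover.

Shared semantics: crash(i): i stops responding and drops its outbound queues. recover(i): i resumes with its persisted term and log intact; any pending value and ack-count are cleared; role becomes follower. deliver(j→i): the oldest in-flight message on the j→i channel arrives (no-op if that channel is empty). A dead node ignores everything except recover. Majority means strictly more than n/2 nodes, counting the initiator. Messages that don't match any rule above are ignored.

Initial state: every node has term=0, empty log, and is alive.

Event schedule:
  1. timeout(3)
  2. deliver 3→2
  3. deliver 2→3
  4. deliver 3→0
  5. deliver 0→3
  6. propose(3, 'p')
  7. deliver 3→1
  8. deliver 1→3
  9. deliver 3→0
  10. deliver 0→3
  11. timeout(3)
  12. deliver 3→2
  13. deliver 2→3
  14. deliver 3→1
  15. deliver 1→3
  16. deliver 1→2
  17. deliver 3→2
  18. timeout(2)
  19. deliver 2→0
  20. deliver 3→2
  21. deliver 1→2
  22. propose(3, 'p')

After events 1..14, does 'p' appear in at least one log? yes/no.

e1 timeout(3): 3[cand,t=1,-]
e2 deliver 3→2: 2[foll,t=1,-]
e3 deliver 2→3: ·
e4 deliver 3→0: 0[foll,t=1,-]
e5 deliver 0→3: 3[lead,t=1,-]
e6 propose(3,'p'): 3[lead,t=1,p]
e7 deliver 3→1: 1[foll,t=1,-]
e8 deliver 1→3: ·
e9 deliver 3→0: 0[foll,t=1,p]
e10 deliver 0→3: ·
e11 timeout(3): 3[cand,t=2,p]
e12 deliver 3→2: 2[foll,t=1,p]
e13 deliver 2→3: ·
e14 deliver 3→1: 1[foll,t=1,p]

yes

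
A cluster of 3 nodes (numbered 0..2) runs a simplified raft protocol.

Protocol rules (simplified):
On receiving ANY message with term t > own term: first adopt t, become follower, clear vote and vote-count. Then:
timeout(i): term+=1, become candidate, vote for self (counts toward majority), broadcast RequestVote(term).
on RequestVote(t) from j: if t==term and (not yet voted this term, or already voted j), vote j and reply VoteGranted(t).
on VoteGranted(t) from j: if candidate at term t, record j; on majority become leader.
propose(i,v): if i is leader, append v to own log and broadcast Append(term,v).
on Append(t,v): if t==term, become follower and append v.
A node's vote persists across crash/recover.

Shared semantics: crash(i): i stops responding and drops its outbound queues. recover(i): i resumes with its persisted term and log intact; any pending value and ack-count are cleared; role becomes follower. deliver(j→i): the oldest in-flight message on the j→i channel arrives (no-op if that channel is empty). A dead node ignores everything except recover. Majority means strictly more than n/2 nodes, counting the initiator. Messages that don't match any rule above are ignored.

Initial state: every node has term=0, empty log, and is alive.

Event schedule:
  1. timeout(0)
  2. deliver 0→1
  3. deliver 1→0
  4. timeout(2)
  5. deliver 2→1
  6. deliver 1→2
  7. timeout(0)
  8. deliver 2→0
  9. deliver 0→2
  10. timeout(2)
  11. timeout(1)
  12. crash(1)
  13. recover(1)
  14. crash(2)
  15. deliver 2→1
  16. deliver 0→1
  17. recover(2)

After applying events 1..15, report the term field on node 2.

step 1 timeout(0): 0={cand,t=1,log=-}
step 2 deliver 0→1: 1={foll,t=1,log=-}
step 3 deliver 1→0: 0={lead,t=1,log=-}
step 4 timeout(2): 2={cand,t=1,log=-}
step 5 deliver 2→1: —
step 6 deliver 1→2: —
step 7 timeout(0): 0={cand,t=2,log=-}
step 8 deliver 2→0: —
step 9 deliver 0→2: —
step 10 timeout(2): 2={cand,t=2,log=-}
step 11 timeout(1): 1={cand,t=2,log=-}
step 12 crash(1): 1={✗cand,t=2,log=-}
step 13 recover(1): 1={foll,t=2,log=-}
step 14 crash(2): 2={✗cand,t=2,log=-}
step 15 deliver 2→1: —

2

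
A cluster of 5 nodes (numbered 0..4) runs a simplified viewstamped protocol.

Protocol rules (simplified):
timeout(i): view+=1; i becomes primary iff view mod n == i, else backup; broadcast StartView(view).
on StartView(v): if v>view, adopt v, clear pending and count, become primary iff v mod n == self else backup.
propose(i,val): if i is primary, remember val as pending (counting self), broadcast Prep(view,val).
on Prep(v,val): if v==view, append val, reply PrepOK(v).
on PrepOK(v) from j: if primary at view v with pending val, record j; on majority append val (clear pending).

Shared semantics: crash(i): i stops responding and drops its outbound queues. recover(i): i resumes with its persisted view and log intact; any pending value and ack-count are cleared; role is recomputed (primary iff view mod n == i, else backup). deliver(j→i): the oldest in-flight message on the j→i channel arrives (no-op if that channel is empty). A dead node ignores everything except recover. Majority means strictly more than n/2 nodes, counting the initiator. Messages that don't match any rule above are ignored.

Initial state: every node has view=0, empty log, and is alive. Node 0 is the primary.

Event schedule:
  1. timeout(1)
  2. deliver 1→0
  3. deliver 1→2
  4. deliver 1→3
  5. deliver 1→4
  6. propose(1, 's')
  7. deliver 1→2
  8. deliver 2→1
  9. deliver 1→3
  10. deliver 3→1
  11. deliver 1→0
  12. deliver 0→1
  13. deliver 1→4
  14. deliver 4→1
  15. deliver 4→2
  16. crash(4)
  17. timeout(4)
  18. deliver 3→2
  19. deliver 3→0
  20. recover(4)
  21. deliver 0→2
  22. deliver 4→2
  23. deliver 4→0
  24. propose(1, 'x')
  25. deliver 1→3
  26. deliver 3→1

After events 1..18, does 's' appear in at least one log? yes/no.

[1] timeout(1) → N1(prim v1 [-])
[2] deliver 1→0 → N0(back v1 [-])
[3] deliver 1→2 → N2(back v1 [-])
[4] deliver 1→3 → N3(back v1 [-])
[5] deliver 1→4 → N4(back v1 [-])
[6] propose(1,'s') → ∅
[7] deliver 1→2 → N2(back v1 [s])
[8] deliver 2→1 → ∅
[9] deliver 1→3 → N3(back v1 [s])
[10] deliver 3→1 → N1(prim v1 [s])
[11] deliver 1→0 → N0(back v1 [s])
[12] deliver 0→1 → ∅
[13] deliver 1→4 → N4(back v1 [s])
[14] deliver 4→1 → ∅
[15] deliver 4→2 → ∅
[16] crash(4) → N4(✗back v1 [s])
[17] timeout(4) → ∅
[18] deliver 3→2 → ∅

yes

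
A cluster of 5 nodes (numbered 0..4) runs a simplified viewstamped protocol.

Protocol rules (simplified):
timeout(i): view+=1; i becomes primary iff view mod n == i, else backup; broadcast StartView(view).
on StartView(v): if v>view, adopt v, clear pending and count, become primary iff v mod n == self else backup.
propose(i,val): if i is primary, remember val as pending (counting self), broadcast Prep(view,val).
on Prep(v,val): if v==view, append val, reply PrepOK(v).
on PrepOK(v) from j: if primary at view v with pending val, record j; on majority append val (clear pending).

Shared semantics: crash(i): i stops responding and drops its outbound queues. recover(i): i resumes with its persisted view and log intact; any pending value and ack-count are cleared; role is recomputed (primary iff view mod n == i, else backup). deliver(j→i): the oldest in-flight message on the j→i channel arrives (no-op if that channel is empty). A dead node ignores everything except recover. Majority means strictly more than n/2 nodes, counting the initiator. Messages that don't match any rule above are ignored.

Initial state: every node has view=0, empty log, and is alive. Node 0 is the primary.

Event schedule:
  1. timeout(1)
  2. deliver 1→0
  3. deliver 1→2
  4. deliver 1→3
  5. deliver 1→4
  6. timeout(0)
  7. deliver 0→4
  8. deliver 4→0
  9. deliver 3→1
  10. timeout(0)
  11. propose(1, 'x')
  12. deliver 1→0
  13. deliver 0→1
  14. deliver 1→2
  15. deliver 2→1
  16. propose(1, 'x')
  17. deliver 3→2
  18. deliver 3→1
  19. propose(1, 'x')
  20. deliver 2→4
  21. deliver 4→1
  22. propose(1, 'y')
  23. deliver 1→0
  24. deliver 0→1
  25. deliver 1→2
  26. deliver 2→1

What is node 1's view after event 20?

[1] timeout(1) → N1(prim v1 [-])
[2] deliver 1→0 → N0(back v1 [-])
[3] deliver 1→2 → N2(back v1 [-])
[4] deliver 1→3 → N3(back v1 [-])
[5] deliver 1→4 → N4(back v1 [-])
[6] timeout(0) → N0(back v2 [-])
[7] deliver 0→4 → N4(back v2 [-])
[8] deliver 4→0 → ∅
[9] deliver 3→1 → ∅
[10] timeout(0) → N0(back v3 [-])
[11] propose(1,'x') → ∅
[12] deliver 1→0 → ∅
[13] deliver 0→1 → N1(back v2 [-])
[14] deliver 1→2 → N2(back v1 [x])
[15] deliver 2→1 → ∅
[16] propose(1,'x') → ∅
[17] deliver 3→2 → ∅
[18] deliver 3→1 → ∅
[19] propose(1,'x') → ∅
[20] deliver 2→4 → ∅

2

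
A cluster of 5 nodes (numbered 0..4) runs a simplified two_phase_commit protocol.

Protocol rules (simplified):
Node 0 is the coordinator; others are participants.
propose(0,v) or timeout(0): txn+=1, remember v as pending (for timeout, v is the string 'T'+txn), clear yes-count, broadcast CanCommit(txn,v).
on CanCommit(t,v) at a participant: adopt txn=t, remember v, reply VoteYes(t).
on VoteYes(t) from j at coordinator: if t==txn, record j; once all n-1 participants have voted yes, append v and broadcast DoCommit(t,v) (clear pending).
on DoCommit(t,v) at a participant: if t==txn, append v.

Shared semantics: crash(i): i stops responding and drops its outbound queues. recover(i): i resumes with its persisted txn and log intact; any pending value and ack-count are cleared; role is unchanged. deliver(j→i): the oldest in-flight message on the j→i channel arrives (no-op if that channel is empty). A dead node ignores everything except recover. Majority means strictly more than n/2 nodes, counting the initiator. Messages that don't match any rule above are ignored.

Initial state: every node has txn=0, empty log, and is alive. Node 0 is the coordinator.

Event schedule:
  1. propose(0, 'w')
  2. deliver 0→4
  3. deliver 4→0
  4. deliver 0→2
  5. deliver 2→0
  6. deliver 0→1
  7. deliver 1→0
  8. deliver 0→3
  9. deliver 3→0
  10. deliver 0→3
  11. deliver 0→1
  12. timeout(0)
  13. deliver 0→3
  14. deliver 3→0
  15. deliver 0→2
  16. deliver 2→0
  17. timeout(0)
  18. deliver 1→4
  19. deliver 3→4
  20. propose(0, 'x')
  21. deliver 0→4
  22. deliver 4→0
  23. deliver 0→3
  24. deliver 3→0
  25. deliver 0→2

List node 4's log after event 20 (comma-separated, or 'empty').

after 1 — propose(0,'w'): n0:coor/t1/[-]
after 2 — deliver 0→4: n4:part/t1/[-]
after 3 — deliver 4→0: ·
after 4 — deliver 0→2: n2:part/t1/[-]
after 5 — deliver 2→0: ·
after 6 — deliver 0→1: n1:part/t1/[-]
after 7 — deliver 1→0: ·
after 8 — deliver 0→3: n3:part/t1/[-]
after 9 — deliver 3→0: n0:coor/t1/[w]
after 10 — deliver 0→3: n3:part/t1/[w]
after 11 — deliver 0→1: n1:part/t1/[w]
after 12 — timeout(0): n0:coor/t2/[w]
after 13 — deliver 0→3: n3:part/t2/[w]
after 14 — deliver 3→0: ·
after 15 — deliver 0→2: n2:part/t1/[w]
after 16 — deliver 2→0: ·
after 17 — timeout(0): n0:coor/t3/[w]
after 18 — deliver 1→4: ·
after 19 — deliver 3→4: ·
after 20 — propose(0,'x'): n0:coor/t4/[w]

empty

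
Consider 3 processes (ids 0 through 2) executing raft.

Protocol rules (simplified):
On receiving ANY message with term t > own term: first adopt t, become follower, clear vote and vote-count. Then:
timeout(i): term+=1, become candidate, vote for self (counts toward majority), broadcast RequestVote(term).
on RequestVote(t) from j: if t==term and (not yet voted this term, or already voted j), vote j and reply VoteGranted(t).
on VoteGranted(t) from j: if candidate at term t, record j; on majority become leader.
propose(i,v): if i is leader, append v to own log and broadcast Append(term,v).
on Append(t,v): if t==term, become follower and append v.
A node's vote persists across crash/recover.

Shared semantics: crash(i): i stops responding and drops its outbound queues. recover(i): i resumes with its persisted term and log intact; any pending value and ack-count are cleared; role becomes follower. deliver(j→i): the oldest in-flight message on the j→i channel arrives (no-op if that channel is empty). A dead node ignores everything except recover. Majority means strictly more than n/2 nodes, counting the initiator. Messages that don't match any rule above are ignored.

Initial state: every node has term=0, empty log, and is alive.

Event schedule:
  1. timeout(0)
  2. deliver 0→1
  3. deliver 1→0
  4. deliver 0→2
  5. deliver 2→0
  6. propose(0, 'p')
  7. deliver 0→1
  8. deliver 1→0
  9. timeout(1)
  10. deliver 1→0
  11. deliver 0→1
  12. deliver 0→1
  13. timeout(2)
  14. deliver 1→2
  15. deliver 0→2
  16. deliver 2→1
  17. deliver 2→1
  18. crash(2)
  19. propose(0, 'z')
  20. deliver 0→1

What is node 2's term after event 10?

e1 timeout(0): 0[cand,t=1,-]
e2 deliver 0→1: 1[foll,t=1,-]
e3 deliver 1→0: 0[lead,t=1,-]
e4 deliver 0→2: 2[foll,t=1,-]
e5 deliver 2→0: ·
e6 propose(0,'p'): 0[lead,t=1,p]
e7 deliver 0→1: 1[foll,t=1,p]
e8 deliver 1→0: ·
e9 timeout(1): 1[cand,t=2,p]
e10 deliver 1→0: 0[foll,t=2,p]

1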